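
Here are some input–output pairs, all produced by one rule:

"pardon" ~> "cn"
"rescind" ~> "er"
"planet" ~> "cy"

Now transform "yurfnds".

What's happening: shift every letter 13 places forward in the alphabet (wrapping around) — i.e. ROT13, then keep only the first 2 characters.
Starting from "yurfnds": after the first operation, "lhesaqf"; after the second, "lh".

lh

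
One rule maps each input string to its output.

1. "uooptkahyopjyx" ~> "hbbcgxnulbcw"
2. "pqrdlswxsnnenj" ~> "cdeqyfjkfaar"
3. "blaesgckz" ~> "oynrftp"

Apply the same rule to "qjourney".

dwbhea

The rule is to delete the last 2 characters, then shift every letter 13 places forward in the alphabet (wrapping around) — i.e. ROT13.
"qjourney" → "dwbhea".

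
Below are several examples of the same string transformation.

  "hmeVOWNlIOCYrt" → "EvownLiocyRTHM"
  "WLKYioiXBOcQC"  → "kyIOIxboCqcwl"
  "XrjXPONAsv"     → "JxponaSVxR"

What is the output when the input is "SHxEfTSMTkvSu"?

XeFtsmtKVsUsh

In each case the input is transformed by: move the first 2 characters to the end (rotate left by 2), then flip the case of every letter.
For "SHxEfTSMTkvSu", step one produces "xEfTSMTkvSuSH"; step two turns that into "XeFtsmtKVsUsh".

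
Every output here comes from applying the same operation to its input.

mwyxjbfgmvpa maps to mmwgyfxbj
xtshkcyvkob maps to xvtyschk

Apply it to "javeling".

Rule — delete the last 3 characters, then take characters alternately from the front and the back (1st, last, 2nd, 2nd-last, ...).
So "javeling" becomes "jlaev".

jlaev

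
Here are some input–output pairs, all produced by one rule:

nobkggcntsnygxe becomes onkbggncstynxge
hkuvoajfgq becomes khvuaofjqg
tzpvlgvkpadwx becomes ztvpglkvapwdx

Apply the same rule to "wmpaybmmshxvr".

The rule is to swap each adjacent pair of characters (1↔2, 3↔4, ...).
"wmpaybmmshxvr" → "mwapbymmhsvxr".

mwapbymmhsvxr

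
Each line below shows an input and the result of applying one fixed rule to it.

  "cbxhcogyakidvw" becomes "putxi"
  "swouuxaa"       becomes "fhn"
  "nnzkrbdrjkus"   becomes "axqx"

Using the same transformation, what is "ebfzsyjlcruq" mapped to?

The pattern: keep one character in every 3, starting at position 1 (positions 1st, 4th, 7th, ...), then shift every letter 13 places forward in the alphabet (wrapping around) — i.e. ROT13.
Starting from "ebfzsyjlcruq": after the first operation, "ezjr"; after the second, "rmwe".

rmwe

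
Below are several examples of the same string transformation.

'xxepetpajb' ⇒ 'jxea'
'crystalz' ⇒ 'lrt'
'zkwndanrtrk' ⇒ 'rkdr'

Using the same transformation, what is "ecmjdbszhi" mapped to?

hcdz

Looking at the pairs, the operation is to move the last 2 characters to the front (rotate right by 2), then keep one character in every 3, starting at position 1 (positions 1st, 4th, 7th, ...).
Applying both steps to "ecmjdbszhi": "hiecmjdbsz", then "hcdz".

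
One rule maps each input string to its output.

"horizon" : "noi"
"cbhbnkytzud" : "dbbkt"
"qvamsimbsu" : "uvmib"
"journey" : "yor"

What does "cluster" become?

In each case the input is transformed by: move the last 2 characters to the front (rotate right by 2), then keep every other character starting from the second (positions 2nd, 4th, 6th, ...).
On "cluster": the first step gives "erclust", and the second then gives "rls".

rls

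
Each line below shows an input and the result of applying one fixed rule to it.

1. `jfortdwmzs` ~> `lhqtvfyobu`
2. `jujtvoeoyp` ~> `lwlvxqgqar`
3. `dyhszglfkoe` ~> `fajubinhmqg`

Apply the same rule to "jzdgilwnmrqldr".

lbfiknypotsnft

Rule — shift every letter 2 places forward in the alphabet (wrapping around).
"jzdgilwnmrqldr" → "lbfiknypotsnft".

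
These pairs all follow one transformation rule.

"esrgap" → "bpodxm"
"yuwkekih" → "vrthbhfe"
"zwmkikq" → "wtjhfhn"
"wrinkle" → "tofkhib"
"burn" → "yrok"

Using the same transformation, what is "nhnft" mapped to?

kekcq

The rule is to shift every letter 3 places backward in the alphabet (wrapping around).
So "nhnft" becomes "kekcq".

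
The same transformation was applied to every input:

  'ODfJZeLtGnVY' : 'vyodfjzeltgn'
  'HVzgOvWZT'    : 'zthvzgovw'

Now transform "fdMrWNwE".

Rule — move the last 2 characters to the front (rotate right by 2), then convert every letter to lowercase.
Starting from "fdMrWNwE": after the first operation, "wEfdMrWN"; after the second, "wefdmrwn".

wefdmrwn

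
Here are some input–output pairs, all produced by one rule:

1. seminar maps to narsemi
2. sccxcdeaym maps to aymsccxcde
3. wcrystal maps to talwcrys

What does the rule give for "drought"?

The rule is to move the last 3 characters to the front (rotate right by 3).
Applying that to "drought" gives "ghtdrou".

ghtdrou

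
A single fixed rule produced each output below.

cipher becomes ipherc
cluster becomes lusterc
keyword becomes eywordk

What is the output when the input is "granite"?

The rule is to move the first character to the end.
Applying that to "granite" gives "raniteg".

raniteg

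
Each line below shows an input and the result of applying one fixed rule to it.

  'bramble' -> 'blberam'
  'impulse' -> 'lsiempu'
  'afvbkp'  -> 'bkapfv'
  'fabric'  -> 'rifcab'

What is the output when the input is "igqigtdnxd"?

nxidgqigtd

In each case the input is transformed by: swap the first and last characters, then move the last 3 characters to the front (rotate right by 3).
"igqigtdnxd" → "dgqigtdnxi" → "nxidgqigtd".
(Check on "impulse": → "empulsi" → "lsiempu" ✓)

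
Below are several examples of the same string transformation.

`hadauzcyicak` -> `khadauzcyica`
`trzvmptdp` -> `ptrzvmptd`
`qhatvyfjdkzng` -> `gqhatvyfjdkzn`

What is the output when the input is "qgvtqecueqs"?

sqgvtqecueq

Each output is the input with this applied: move the last character to the front.
Applying that to "qgvtqecueqs" gives "sqgvtqecueq".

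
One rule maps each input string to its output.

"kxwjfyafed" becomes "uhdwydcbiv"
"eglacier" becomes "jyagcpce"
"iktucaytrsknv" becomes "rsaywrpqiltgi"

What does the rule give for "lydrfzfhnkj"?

Looking at the pairs, the operation is to shift every letter 2 places backward in the alphabet (wrapping around), then move the first 2 characters to the end (rotate left by 2).
"lydrfzfhnkj" → "bpdxdflihjw".

bpdxdflihjw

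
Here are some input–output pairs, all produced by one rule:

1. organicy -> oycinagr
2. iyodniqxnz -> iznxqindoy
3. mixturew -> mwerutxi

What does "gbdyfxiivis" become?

The transformation: move the first character to the end, then reverse the string.
For "gbdyfxiivis", step one produces "bdyfxiivisg"; step two turns that into "gsiviixfydb".

gsiviixfydb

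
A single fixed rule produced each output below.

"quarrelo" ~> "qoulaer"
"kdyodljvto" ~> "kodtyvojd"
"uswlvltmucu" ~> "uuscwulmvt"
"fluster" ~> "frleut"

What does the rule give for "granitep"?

gpreatn

The transformation: take characters alternately from the front and the back (1st, last, 2nd, 2nd-last, ...), then delete the last character.
"granitep" → "gpreatni" → "gpreatn".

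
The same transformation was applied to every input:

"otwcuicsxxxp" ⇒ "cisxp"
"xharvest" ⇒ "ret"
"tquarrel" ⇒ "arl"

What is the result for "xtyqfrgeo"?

The rule is to delete the first 3 characters, then keep every other character starting from the first (positions 1st, 3rd, 5th, ...).
Applying both steps to "xtyqfrgeo": "qfrgeo", then "qre".
(Check on "tquarrel": → "arrel" → "arl" ✓)

qre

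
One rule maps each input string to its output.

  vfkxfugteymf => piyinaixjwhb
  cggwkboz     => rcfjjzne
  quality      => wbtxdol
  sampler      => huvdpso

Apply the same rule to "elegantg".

wjhohjdq

The pattern: shift every letter 3 places forward in the alphabet (wrapping around), then move the last 2 characters to the front (rotate right by 2).
Working it through for "elegantg": intermediate "hohjdqwj", final "wjhohjdq".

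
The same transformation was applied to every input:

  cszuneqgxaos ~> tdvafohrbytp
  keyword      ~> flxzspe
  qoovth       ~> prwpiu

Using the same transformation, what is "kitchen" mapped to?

The rule is to swap each adjacent pair of characters (1↔2, 3↔4, ...), then shift every letter 1 place forward in the alphabet (wrapping around).
Applying both steps to "kitchen": "ikctehn", then "jldufio".

jldufio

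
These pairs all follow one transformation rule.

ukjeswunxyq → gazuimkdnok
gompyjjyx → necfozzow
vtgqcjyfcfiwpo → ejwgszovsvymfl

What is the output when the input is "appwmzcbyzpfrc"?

sffmcpsropfvhq

The rule is to swap the first and last characters, then shift every letter 10 places backward in the alphabet (wrapping around).
Starting from "appwmzcbyzpfrc": after the first operation, "cppwmzcbyzpfra"; after the second, "sffmcpsropfvhq".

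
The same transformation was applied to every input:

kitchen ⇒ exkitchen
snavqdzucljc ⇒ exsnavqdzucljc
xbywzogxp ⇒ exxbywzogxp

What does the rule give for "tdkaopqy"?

extdkaopqy

The transformation: prepend "ex".
On "tdkaopqy" that produces "extdkaopqy".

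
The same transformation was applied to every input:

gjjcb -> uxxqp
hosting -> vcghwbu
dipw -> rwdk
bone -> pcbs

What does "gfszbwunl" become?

Rule — shift every letter 12 places backward in the alphabet (wrapping around).
So "gfszbwunl" becomes "utgnpkibz".

utgnpkibz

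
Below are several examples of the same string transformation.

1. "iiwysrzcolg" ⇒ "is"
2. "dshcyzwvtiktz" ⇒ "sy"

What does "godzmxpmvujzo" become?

Rule — keep one character in every 3, starting at position 2 (positions 2nd, 5th, 8th, ...), then delete the last 2 characters.
"godzmxpmvujzo" → "ommj" → "om".

om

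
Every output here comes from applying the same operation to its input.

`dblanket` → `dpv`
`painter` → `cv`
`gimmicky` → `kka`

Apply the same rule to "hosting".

qk

Rule — shift every letter 2 places forward in the alphabet (wrapping around), then keep one character in every 3, starting at position 2 (positions 2nd, 5th, 8th, ...).
Applying both steps to "hosting": "jquvkpi", then "qk".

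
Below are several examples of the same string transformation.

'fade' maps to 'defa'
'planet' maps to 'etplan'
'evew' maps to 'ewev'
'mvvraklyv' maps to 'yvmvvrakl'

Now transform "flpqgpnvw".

vwflpqgpn

Rule — move the last 2 characters to the front (rotate right by 2).
"flpqgpnvw" → "vwflpqgpn".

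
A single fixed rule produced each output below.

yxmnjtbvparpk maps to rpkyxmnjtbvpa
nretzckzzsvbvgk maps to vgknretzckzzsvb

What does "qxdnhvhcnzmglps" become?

lpsqxdnhvhcnzmg

Each output is the input with this applied: move the last 3 characters to the front (rotate right by 3).
So "qxdnhvhcnzmglps" becomes "lpsqxdnhvhcnzmg".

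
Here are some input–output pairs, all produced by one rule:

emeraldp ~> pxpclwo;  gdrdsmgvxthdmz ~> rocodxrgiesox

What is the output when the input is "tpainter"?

ealtyep

The rule is to delete the last character, then shift every letter 11 places forward in the alphabet (wrapping around).
"tpainter" → "tpainte" → "ealtyep".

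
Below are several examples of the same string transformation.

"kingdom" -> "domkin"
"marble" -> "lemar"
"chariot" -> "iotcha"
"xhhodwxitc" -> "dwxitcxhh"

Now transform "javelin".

Rule — move the first 3 characters to the end (rotate left by 3), then delete the first character.
"javelin" → "elinjav" → "linjav".

linjav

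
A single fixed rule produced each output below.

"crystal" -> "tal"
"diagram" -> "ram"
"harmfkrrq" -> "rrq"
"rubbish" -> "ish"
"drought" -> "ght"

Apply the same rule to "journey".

Rule — keep only the last 3 characters.
For "journey" the result is "ney".

ney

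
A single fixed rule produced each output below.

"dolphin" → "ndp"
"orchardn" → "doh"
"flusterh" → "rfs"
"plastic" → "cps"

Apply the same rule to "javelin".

nje

Looking at the pairs, the operation is to keep one character in every 3, starting at position 1 (positions 1st, 4th, 7th, ...), then move the last character to the front.
"javelin" → "nje".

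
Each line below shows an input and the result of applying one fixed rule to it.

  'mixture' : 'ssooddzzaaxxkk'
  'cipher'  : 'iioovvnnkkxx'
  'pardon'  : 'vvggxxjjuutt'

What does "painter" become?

What's happening: shift every letter 6 places forward in the alphabet (wrapping around), then double every character.
On "painter": the first step gives "vgotzkx", and the second then gives "vvggoottzzkkxx".

vvggoottzzkkxx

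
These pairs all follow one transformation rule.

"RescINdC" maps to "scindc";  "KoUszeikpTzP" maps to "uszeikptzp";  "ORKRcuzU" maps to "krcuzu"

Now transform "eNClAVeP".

clavep

The rule is to delete the first 2 characters, then convert every letter to lowercase.
Working it through for "eNClAVeP": intermediate "ClAVeP", final "clavep".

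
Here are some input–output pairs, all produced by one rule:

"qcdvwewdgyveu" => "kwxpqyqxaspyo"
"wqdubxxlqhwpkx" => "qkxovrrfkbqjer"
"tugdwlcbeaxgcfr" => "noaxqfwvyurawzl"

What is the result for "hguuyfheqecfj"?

baooszbykywzd

The pattern: shift every letter 6 places backward in the alphabet (wrapping around).
So "hguuyfheqecfj" becomes "baooszbykywzd".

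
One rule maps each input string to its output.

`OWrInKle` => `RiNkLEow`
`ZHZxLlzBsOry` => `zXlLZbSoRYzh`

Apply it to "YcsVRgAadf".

What's happening: flip the case of every letter, then move the first 2 characters to the end (rotate left by 2).
Applying both steps to "YcsVRgAadf": "yCSvrGaADF", then "SvrGaADFyC".

SvrGaADFyC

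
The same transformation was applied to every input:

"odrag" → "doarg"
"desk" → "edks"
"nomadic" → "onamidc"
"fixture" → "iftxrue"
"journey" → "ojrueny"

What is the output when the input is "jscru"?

Rule — swap each adjacent pair of characters (1↔2, 3↔4, ...).
On "jscru" that produces "sjrcu".

sjrcu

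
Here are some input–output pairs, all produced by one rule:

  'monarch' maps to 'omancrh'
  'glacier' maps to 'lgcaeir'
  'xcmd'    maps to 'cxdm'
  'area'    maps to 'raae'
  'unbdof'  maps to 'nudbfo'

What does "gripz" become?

In each case the input is transformed by: swap each adjacent pair of characters (1↔2, 3↔4, ...).
On "gripz" that produces "rgpiz".

rgpiz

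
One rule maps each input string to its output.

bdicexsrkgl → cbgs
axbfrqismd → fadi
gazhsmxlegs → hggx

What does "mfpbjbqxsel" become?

In each case the input is transformed by: keep one character in every 3, starting at position 1 (positions 1st, 4th, 7th, ...), then swap each adjacent pair of characters (1↔2, 3↔4, ...).
Applying both steps to "mfpbjbqxsel": "mbqe", then "bmeq".
(Check on "axbfrqismd": → "afid" → "fadi" ✓)

bmeq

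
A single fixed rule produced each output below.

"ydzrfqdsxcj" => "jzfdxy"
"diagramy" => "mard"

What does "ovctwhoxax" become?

The pattern: keep every other character starting from the first (positions 1st, 3rd, 5th, ...), then swap the first and last characters.
Applying both steps to "ovctwhoxax": "ocwoa", then "acwoo".
(Check on "diagramy": → "darm" → "mard" ✓)

acwoo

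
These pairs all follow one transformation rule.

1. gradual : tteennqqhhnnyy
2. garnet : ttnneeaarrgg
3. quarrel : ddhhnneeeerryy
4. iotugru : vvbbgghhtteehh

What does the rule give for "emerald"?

rrzzrreennyyqq

Rule — double every character, then shift every letter 13 places forward in the alphabet (wrapping around) — i.e. ROT13.
Applying both steps to "emerald": "eemmeerraalldd", then "rrzzrreennyyqq".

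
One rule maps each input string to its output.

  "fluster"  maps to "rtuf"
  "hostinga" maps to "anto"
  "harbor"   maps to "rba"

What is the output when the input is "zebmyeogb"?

boybz

Each output is the input with this applied: reverse the string, then keep every other character starting from the first (positions 1st, 3rd, 5th, ...).
On "zebmyeogb" that produces "boybz".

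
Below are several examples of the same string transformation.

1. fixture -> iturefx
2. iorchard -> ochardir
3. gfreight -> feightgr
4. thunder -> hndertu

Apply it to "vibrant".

Each output is the input with this applied: move the first 2 characters to the end (rotate left by 2), then swap the first and last characters.
On "vibrant": the first step gives "brantvi", and the second then gives "irantvb".
(Check on "gfreight": → "reightgf" → "feightgr" ✓)

irantvb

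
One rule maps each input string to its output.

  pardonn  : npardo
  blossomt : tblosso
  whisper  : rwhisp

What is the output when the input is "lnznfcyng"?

What's happening: move the last character to the front, then delete the last character.
"lnznfcyng" → "glnznfcyn" → "glnznfcy".

glnznfcy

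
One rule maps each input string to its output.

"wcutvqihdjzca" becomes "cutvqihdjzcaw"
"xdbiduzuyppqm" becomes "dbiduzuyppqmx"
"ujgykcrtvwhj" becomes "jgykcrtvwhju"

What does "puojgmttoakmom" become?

The rule is to move the first character to the end.
"puojgmttoakmom" → "uojgmttoakmomp".

uojgmttoakmomp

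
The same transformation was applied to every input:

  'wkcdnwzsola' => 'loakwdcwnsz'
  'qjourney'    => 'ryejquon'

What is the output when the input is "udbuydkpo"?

pkoduubdy

The rule is to swap each adjacent pair of characters (1↔2, 3↔4, ...), then move the last 3 characters to the front (rotate right by 3).
On "udbuydkpo": the first step gives "duubdypko", and the second then gives "pkoduubdy".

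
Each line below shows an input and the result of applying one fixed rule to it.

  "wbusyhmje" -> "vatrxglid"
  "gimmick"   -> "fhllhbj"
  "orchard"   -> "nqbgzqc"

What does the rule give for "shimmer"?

The transformation: shift every letter 1 place backward in the alphabet (wrapping around).
So "shimmer" becomes "rghlldq".

rghlldq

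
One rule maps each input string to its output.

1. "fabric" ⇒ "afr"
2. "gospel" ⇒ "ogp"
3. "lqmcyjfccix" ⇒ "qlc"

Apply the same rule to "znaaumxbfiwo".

The pattern: swap each adjacent pair of characters (1↔2, 3↔4, ...), then keep only the first 3 characters.
On "znaaumxbfiwo": the first step gives "nzaamubxifow", and the second then gives "nza".

nza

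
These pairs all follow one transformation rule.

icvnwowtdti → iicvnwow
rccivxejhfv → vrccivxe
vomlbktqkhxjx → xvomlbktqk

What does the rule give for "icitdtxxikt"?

Rule — move the last character to the front, then delete the last 3 characters.
Starting from "icitdtxxikt": after the first operation, "ticitdtxxik"; after the second, "ticitdtx".
(Check on "icvnwowtdti": → "iicvnwowtdt" → "iicvnwow" ✓)

ticitdtx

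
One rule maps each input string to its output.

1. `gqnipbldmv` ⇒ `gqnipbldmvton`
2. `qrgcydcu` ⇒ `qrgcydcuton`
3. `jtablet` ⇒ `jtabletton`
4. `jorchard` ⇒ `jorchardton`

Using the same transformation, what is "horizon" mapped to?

horizonton

Looking at the pairs, the operation is to append "ton".
So "horizon" becomes "horizonton".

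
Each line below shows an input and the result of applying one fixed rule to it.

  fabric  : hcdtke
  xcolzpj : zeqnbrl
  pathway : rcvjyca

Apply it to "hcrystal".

jetauvcn

Each output is the input with this applied: shift every letter 2 places forward in the alphabet (wrapping around).
So "hcrystal" becomes "jetauvcn".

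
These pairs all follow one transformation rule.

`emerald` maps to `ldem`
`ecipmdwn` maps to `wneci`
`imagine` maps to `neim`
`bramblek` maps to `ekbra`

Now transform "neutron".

Looking at the pairs, the operation is to move the last 2 characters to the front (rotate right by 2), then delete the last 3 characters.
For "neutron", step one produces "onneutr"; step two turns that into "onne".

onne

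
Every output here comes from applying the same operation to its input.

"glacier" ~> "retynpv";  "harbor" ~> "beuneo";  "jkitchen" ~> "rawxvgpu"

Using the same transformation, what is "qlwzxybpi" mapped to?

Each output is the input with this applied: move the last 2 characters to the front (rotate right by 2), then shift every letter 13 places forward in the alphabet (wrapping around) — i.e. ROT13.
Starting from "qlwzxybpi": after the first operation, "piqlwzxyb"; after the second, "cvdyjmklo".

cvdyjmklo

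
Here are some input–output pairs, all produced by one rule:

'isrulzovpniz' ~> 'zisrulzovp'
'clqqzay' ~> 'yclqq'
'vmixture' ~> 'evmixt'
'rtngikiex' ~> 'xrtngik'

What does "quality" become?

In each case the input is transformed by: move the last character to the front, then delete the last 2 characters.
"quality" → "yqualit" → "yqual".

yqual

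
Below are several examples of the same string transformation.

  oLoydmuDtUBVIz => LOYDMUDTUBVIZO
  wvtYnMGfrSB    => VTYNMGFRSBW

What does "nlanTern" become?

LANTERNN

The transformation: move the first character to the end, then convert every letter to uppercase.
Working it through for "nlanTern": intermediate "lanTernn", final "LANTERNN".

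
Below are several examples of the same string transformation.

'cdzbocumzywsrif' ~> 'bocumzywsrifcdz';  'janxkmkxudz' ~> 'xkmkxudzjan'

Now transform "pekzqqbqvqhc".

zqqbqvqhcpek

Looking at the pairs, the operation is to move the first 3 characters to the end (rotate left by 3).
Doing the same to "pekzqqbqvqhc": "zqqbqvqhcpek".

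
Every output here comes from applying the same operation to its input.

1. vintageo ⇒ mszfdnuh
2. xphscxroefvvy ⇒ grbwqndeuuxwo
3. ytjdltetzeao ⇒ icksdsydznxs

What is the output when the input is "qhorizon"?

nqhynmpg

What's happening: move the first 2 characters to the end (rotate left by 2), then shift every letter 1 place backward in the alphabet (wrapping around).
Applying both steps to "qhorizon": "orizonqh", then "nqhynmpg".
(Check on "xphscxroefvvy": → "hscxroefvvyxp" → "grbwqndeuuxwo" ✓)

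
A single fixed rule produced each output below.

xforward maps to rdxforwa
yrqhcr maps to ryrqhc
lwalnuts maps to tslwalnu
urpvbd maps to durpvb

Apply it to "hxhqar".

The rule is to move the first 2 characters to the end (rotate left by 2), then swap the front and back halves of the string.
So "hxhqar" becomes "rhxhqa".

rhxhqa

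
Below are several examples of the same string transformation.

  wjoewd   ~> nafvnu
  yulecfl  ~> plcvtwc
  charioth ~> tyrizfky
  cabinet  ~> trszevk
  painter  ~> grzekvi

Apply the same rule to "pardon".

griufe

Each output is the input with this applied: shift every letter 9 places backward in the alphabet (wrapping around).
On "pardon" that produces "griufe".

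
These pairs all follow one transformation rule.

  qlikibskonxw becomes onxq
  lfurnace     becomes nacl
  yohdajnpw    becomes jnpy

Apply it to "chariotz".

Looking at the pairs, the operation is to swap the first and last characters, then keep only the last 4 characters.
For "chariotz" the result is "iotc".

iotc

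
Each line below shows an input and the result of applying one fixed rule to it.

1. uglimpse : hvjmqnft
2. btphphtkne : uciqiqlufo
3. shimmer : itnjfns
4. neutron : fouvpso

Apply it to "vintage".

jwuohbf

What's happening: shift every letter 1 place forward in the alphabet (wrapping around), then swap each adjacent pair of characters (1↔2, 3↔4, ...).
Working it through for "vintage": intermediate "wjoubhf", final "jwuohbf".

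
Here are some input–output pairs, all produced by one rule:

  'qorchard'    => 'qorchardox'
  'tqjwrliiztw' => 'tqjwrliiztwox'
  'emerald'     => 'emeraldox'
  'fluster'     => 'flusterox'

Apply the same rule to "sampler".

What's happening: append "ox".
On "sampler" that produces "samplerox".

samplerox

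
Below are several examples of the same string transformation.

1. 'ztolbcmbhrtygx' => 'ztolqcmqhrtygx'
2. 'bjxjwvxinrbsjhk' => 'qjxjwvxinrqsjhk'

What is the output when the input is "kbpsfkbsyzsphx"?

The transformation: replace every "b" with "q".
Doing the same to "kbpsfkbsyzsphx": "kqpsfkqsyzsphx".

kqpsfkqsyzsphx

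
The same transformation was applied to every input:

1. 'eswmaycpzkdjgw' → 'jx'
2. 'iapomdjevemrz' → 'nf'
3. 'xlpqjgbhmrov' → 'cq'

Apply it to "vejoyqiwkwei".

In each case the input is transformed by: shift every letter 5 places forward in the alphabet (wrapping around), then keep only the first 2 characters.
Starting from "vejoyqiwkwei": after the first operation, "ajotdvnbpbjn"; after the second, "aj".
(Check on "xlpqjgbhmrov": → "cquvolgmrwta" → "cq" ✓)

aj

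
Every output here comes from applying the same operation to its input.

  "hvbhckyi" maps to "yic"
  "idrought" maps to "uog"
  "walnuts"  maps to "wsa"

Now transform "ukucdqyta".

ytd

The pattern: sort the characters into reverse alphabetical order, then keep one character in every 3, starting at position 1 (positions 1st, 4th, 7th, ...).
Working it through for "ukucdqyta": intermediate "yuutqkdca", final "ytd".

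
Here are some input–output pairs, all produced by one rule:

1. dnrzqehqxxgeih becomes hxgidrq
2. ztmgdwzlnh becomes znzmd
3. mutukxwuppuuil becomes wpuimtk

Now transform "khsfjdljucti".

lutksj

Looking at the pairs, the operation is to keep every other character starting from the first (positions 1st, 3rd, 5th, ...), then move the first 3 characters to the end (rotate left by 3).
On "khsfjdljucti": the first step gives "ksjlut", and the second then gives "lutksj".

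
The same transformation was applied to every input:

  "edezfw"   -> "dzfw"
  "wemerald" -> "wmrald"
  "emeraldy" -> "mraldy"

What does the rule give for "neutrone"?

nutron

Rule — remove every "e".
Doing the same to "neutrone": "nutron".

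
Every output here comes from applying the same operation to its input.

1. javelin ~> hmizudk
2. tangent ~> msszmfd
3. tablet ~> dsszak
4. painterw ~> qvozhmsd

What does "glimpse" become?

rdfkhlo

Each output is the input with this applied: move the last 2 characters to the front (rotate right by 2), then shift every letter 1 place backward in the alphabet (wrapping around).
Applying both steps to "glimpse": "seglimp", then "rdfkhlo".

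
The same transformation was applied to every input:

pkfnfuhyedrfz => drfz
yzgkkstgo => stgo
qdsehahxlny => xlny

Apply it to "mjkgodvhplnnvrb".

Each output is the input with this applied: keep only the last 4 characters.
For "mjkgodvhplnnvrb" the result is "nvrb".

nvrb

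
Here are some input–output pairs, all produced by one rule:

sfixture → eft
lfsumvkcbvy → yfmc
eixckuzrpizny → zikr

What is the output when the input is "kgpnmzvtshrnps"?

The transformation: keep one character in every 3, starting at position 2 (positions 2nd, 5th, 8th, ...), then move the last character to the front.
Working it through for "kgpnmzvtshrnps": intermediate "gmtrs", final "sgmtr".

sgmtr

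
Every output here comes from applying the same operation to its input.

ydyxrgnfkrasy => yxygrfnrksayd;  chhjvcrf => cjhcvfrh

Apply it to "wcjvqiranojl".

wvjiqaronljc

In each case the input is transformed by: swap each adjacent pair of characters (1↔2, 3↔4, ...), then move the first character to the end.
Applying both steps to "wcjvqiranojl": "cwvjiqaronlj", then "wvjiqaronljc".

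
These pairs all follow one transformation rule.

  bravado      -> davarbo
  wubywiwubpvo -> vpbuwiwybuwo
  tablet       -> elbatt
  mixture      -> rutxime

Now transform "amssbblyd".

ylbbssmad

The transformation: reverse the string, then move the first character to the end.
Applying both steps to "amssbblyd": "dylbbssma", then "ylbbssmad".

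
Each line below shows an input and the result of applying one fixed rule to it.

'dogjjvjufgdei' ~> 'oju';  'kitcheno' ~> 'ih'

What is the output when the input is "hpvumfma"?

pm

Rule — keep one character in every 3, starting at position 2 (positions 2nd, 5th, 8th, ...), then delete the last character.
Working it through for "hpvumfma": intermediate "pma", final "pm".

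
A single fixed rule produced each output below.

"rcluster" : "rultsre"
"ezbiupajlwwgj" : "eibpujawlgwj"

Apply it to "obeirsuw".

oiesrwu

The rule is to swap each adjacent pair of characters (1↔2, 3↔4, ...), then delete the first character.
Working it through for "obeirsuw": intermediate "boiesrwu", final "oiesrwu".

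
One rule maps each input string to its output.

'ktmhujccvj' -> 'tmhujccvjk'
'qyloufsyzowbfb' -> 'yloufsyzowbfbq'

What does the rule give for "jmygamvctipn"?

Looking at the pairs, the operation is to move the first character to the end.
For "jmygamvctipn" the result is "mygamvctipnj".

mygamvctipnj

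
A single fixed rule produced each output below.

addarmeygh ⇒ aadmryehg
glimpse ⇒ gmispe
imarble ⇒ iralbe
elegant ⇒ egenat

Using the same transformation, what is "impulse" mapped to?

Each output is the input with this applied: swap each adjacent pair of characters (1↔2, 3↔4, ...), then delete the first character.
For "impulse", step one produces "miupsle"; step two turns that into "iupsle".

iupsle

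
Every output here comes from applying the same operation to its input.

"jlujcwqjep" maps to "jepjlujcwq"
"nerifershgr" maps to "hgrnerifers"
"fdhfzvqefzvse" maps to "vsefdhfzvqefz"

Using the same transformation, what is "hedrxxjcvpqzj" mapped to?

qzjhedrxxjcvp

Each output is the input with this applied: move the last 3 characters to the front (rotate right by 3).
Applying that to "hedrxxjcvpqzj" gives "qzjhedrxxjcvp".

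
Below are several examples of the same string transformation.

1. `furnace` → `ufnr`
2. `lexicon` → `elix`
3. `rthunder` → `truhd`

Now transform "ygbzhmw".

gyzb

The rule is to swap each adjacent pair of characters (1↔2, 3↔4, ...), then delete the last 3 characters.
Doing the same to "ygbzhmw": "gyzb".
(Check on "furnace": → "ufnrcae" → "ufnr" ✓)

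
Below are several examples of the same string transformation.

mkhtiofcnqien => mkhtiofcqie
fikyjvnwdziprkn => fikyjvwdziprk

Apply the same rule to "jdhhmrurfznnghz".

Each output is the input with this applied: remove every "n".
Doing the same to "jdhhmrurfznnghz": "jdhhmrurfzghz".

jdhhmrurfzghz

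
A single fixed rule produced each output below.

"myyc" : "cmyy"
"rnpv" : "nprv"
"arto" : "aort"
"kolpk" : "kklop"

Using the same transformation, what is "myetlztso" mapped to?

Looking at the pairs, the operation is to sort the characters into alphabetical order.
Doing the same to "myetlztso": "elmosttyz".

elmosttyz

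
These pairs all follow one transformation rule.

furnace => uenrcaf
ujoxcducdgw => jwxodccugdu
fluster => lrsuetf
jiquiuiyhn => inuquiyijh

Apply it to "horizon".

In each case the input is transformed by: swap the first and last characters, then swap each adjacent pair of characters (1↔2, 3↔4, ...).
Working it through for "horizon": intermediate "norizoh", final "onirozh".

onirozh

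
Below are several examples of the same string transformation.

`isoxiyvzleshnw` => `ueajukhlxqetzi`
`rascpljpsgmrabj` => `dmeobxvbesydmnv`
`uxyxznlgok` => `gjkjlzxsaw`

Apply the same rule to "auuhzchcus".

mggtlotoge

The transformation: shift every letter 12 places forward in the alphabet (wrapping around).
Doing the same to "auuhzchcus": "mggtlotoge".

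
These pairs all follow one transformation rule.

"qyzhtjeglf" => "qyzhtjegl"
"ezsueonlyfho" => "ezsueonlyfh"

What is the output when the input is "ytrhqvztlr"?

ytrhqvztl

The transformation: delete the last character.
For "ytrhqvztlr" the result is "ytrhqvztl".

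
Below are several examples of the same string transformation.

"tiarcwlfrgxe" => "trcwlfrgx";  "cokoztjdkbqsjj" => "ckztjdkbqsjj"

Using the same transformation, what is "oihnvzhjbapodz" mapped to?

hnvzhjbpdz

The pattern: remove every vowel.
For "oihnvzhjbapodz" the result is "hnvzhjbpdz".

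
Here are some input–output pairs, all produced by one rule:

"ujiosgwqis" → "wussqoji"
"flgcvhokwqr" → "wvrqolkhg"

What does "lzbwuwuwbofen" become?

zwwwuuonlfe

What's happening: sort the characters into reverse alphabetical order, then delete the last 2 characters.
"lzbwuwuwbofen" → "zwwwuuonlfebb" → "zwwwuuonlfe".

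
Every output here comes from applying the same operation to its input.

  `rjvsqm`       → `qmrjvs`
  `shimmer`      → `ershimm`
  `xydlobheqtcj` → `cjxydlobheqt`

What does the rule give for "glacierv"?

In each case the input is transformed by: move the last 2 characters to the front (rotate right by 2).
Doing the same to "glacierv": "rvglacie".

rvglacie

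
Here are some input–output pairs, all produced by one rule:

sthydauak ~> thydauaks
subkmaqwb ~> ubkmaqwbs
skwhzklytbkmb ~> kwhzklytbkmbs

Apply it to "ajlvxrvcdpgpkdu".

Rule — move the first character to the end.
"ajlvxrvcdpgpkdu" → "jlvxrvcdpgpkdua".

jlvxrvcdpgpkdua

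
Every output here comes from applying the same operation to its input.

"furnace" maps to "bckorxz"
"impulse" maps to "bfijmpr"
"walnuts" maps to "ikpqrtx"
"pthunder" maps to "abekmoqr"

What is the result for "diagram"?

adfjoxx

The pattern: shift every letter 3 places backward in the alphabet (wrapping around), then sort the characters into alphabetical order.
On "diagram": the first step gives "afxdoxj", and the second then gives "adfjoxx".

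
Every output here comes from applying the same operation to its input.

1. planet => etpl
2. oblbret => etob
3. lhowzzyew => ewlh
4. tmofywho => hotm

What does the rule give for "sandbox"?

Each output is the input with this applied: move the first 2 characters to the end (rotate left by 2), then keep only the last 4 characters.
Applying both steps to "sandbox": "ndboxsa", then "oxsa".

oxsa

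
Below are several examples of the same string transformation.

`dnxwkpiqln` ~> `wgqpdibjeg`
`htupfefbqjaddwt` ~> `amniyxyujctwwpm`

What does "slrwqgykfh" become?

lekpjzrdya

Looking at the pairs, the operation is to shift every letter 7 places backward in the alphabet (wrapping around).
"slrwqgykfh" → "lekpjzrdya".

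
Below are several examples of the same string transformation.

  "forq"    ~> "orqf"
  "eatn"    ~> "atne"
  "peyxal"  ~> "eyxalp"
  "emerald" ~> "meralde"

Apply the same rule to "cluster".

Rule — move the first character to the end.
So "cluster" becomes "lusterc".

lusterc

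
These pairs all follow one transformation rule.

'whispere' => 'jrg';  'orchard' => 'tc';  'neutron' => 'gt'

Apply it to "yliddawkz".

The rule is to keep one character in every 3, starting at position 2 (positions 2nd, 5th, 8th, ...), then shift every letter 2 places forward in the alphabet (wrapping around).
"yliddawkz" → "nfm".

nfm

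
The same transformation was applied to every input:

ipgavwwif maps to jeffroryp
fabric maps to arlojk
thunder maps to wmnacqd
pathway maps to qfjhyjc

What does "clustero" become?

bcnaxlud

Looking at the pairs, the operation is to shift every letter 9 places forward in the alphabet (wrapping around), then move the first 3 characters to the end (rotate left by 3).
Starting from "clustero": after the first operation, "ludbcnax"; after the second, "bcnaxlud".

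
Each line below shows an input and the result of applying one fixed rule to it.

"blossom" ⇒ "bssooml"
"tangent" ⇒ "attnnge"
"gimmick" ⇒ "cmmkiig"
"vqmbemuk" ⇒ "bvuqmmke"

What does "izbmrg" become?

bzrmig

Rule — sort the characters into reverse alphabetical order, then move the last character to the front.
"izbmrg" → "zrmigb" → "bzrmig".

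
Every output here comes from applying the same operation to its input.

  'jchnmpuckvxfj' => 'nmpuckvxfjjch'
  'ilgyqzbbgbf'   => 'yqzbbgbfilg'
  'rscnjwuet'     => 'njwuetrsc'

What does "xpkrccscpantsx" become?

rccscpantsxxpk

The pattern: move the first 3 characters to the end (rotate left by 3).
For "xpkrccscpantsx" the result is "rccscpantsxxpk".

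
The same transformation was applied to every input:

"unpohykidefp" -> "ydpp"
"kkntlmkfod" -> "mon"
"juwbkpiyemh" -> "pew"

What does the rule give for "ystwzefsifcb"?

eibt

Each output is the input with this applied: keep one character in every 3, starting at position 3 (positions 3rd, 6th, 9th, ...), then move the first character to the end.
Working it through for "ystwzefsifcb": intermediate "teib", final "eibt".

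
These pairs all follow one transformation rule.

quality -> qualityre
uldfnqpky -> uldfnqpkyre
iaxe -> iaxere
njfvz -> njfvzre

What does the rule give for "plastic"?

The transformation: append "re".
"plastic" → "plasticre".

plasticre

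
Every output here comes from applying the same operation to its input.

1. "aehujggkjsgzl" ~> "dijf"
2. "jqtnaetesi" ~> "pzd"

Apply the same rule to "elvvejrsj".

kdr

Each output is the input with this applied: shift every letter 1 place backward in the alphabet (wrapping around), then keep one character in every 3, starting at position 2 (positions 2nd, 5th, 8th, ...).
Applying both steps to "elvvejrsj": "dkuudiqri", then "kdr".
(Check on "jqtnaetesi": → "ipsmzdsdrh" → "pzd" ✓)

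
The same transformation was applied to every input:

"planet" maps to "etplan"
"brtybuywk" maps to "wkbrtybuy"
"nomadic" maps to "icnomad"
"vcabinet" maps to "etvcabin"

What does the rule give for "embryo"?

In each case the input is transformed by: move the last 2 characters to the front (rotate right by 2).
"embryo" → "yoembr".

yoembr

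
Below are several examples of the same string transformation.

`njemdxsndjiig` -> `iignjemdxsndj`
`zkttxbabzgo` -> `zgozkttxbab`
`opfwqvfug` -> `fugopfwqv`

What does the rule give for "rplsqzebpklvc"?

The rule is to move the last 3 characters to the front (rotate right by 3).
"rplsqzebpklvc" → "lvcrplsqzebpk".

lvcrplsqzebpk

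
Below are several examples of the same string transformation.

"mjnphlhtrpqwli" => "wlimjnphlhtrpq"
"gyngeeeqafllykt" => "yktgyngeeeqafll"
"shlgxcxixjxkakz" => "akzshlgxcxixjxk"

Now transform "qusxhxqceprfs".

rfsqusxhxqcep

Looking at the pairs, the operation is to move the last 3 characters to the front (rotate right by 3).
For "qusxhxqceprfs" the result is "rfsqusxhxqcep".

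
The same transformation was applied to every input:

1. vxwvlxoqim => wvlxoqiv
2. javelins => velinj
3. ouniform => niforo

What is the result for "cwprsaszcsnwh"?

Each output is the input with this applied: swap the first and last characters, then delete the first 2 characters.
Working it through for "cwprsaszcsnwh": intermediate "hwprsaszcsnwc", final "prsaszcsnwc".

prsaszcsnwc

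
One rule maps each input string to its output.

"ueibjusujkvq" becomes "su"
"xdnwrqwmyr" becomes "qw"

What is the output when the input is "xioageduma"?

Looking at the pairs, the operation is to swap the front and back halves of the string, then keep only the first 2 characters.
On "xioageduma": the first step gives "edumaxioag", and the second then gives "ed".

ed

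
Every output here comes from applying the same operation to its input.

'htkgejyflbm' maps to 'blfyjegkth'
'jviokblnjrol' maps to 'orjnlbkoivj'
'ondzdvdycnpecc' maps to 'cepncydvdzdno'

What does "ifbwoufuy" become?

The transformation: reverse the string, then delete the first character.
On "ifbwoufuy": the first step gives "yufuowbfi", and the second then gives "ufuowbfi".
(Check on "jviokblnjrol": → "lorjnlbkoivj" → "orjnlbkoivj" ✓)

ufuowbfi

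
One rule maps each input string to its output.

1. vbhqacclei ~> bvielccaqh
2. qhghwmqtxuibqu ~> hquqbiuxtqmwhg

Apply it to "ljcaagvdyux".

Looking at the pairs, the operation is to move the first 2 characters to the end (rotate left by 2), then reverse the string.
For "ljcaagvdyux" the result is "jlxuydvgaac".

jlxuydvgaac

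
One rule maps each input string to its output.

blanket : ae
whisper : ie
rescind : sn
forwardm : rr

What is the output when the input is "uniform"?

The transformation: keep one character in every 3, starting at position 3 (positions 3rd, 6th, 9th, ...).
So "uniform" becomes "ir".

ir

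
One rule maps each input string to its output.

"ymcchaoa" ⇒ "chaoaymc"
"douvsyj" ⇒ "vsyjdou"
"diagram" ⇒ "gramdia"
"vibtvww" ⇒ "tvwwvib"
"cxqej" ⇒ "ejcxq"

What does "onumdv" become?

The rule is to move the first 3 characters to the end (rotate left by 3).
So "onumdv" becomes "mdvonu".

mdvonu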